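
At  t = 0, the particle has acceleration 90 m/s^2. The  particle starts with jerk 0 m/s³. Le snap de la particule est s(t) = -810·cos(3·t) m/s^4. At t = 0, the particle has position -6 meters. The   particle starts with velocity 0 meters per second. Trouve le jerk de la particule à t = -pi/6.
Pour résoudre ceci, nous devons prendre 1 intégrale de notre équation du snap s(t) = -810·cos(3·t). L'intégrale du snap, avec j(0) = 0, donne le jerk: j(t) = -270·sin(3·t). De l'équation du jerk j(t) = -270·sin(3·t), nous substituons t = -pi/6 pour obtenir j = 270.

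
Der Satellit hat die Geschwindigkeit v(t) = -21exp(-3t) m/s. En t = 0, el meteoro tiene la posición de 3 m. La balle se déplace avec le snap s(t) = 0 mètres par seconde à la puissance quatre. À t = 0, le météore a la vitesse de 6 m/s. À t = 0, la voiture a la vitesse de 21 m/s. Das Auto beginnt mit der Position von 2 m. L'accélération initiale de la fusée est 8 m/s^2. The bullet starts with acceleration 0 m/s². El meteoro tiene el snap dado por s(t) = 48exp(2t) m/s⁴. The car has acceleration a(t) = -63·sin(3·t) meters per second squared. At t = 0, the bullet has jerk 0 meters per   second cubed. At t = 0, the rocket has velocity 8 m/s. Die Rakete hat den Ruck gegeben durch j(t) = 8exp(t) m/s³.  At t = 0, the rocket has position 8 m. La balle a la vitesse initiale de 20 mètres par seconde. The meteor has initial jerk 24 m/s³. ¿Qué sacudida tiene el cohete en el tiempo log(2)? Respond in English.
Using j(t) = 8·exp(t) and substituting t = log(2), we find j = 16.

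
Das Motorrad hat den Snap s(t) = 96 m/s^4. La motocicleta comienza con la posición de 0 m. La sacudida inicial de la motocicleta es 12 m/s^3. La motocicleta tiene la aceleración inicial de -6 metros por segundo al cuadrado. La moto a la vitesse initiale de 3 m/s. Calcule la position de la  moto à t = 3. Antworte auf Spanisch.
Debemos encontrar la integral de nuestra ecuación del snap s(t) = 96 4 veces. Tomando ∫s(t)dt y aplicando j(0) = 12, encontramos j(t) = 96·t + 12. Tomando ∫j(t)dt y aplicando a(0) = -6, encontramos a(t) = 48·t^2 + 12·t - 6. La integral de la aceleración, con v(0) = 3, da la velocidad: v(t) = 16·t^3 + 6·t^2 - 6·t + 3. Integrando la velocidad y usando la condición inicial x(0) = 0, obtenemos x(t) = 4·t^4 + 2·t^3 - 3·t^2 + 3·t. De la ecuación de la posición x(t) = 4·t^4 + 2·t^3 - 3·t^2 + 3·t, sustituimos t = 3 para obtener x = 360.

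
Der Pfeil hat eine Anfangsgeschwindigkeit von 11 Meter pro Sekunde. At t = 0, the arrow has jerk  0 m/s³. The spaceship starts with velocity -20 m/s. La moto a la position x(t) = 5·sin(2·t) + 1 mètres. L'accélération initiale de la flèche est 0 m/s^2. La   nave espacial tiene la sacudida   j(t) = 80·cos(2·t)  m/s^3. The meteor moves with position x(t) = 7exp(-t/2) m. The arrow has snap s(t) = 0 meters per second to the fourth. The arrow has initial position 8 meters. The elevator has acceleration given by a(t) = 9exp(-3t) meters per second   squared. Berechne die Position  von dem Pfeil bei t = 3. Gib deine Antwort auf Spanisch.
Necesitamos integrar nuestra ecuación del snap s(t) = 0 4 veces. Tomando ∫s(t)dt y aplicando j(0) = 0, encontramos j(t) = 0. La antiderivada de la sacudida, con a(0) = 0, da la aceleración: a(t) = 0. La integral de la aceleración es la velocidad. Usando v(0) = 11, obtenemos v(t) = 11. La integral de la velocidad, con x(0) = 8, da la posición: x(t) = 11·t + 8. De la ecuación de la posición x(t) = 11·t + 8, sustituimos t = 3 para obtener x = 41.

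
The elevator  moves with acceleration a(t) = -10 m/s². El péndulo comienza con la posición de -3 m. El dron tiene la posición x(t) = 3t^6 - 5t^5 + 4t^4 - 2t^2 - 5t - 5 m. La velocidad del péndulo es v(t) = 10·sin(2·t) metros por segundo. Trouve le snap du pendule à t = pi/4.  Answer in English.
Starting from velocity v(t) = 10·sin(2·t), we take 3 derivatives. The derivative of velocity gives acceleration: a(t) = 20·cos(2·t). Differentiating acceleration, we get jerk: j(t) = -40·sin(2·t). Taking d/dt of j(t), we find s(t) = -80·cos(2·t). We have snap s(t) = -80·cos(2·t). Substituting t = pi/4: s(pi/4) = 0.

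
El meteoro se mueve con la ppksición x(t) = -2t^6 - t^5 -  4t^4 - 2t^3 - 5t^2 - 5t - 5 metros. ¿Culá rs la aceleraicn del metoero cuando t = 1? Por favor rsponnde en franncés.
En partant de la position x(t) = -2·t^6 - t^5 - 4·t^4 - 2·t^3 - 5·t^2 - 5·t - 5, nous prenons 2 dérivées. La dérivée de la position donne la vitesse: v(t) = -12·t^5 - 5·t^4 - 16·t^3 - 6·t^2 - 10·t - 5. En dérivant la vitesse, nous obtenons l'accélération: a(t) = -60·t^4 - 20·t^3 - 48·t^2 - 12·t - 10. En utilisant a(t) = -60·t^4 - 20·t^3 - 48·t^2 - 12·t - 10 et en substituant t = 1, nous trouvons a = -150.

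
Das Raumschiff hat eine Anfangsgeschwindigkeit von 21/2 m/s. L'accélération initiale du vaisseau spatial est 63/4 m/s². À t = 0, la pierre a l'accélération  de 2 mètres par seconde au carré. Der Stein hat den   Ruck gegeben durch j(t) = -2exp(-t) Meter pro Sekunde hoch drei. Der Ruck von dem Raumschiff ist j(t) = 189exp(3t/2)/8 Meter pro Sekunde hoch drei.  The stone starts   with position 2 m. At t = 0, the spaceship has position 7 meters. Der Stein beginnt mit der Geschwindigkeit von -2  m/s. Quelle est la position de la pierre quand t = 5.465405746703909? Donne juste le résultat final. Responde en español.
En t = 5.465405746703909, x = 0.00846124827388396.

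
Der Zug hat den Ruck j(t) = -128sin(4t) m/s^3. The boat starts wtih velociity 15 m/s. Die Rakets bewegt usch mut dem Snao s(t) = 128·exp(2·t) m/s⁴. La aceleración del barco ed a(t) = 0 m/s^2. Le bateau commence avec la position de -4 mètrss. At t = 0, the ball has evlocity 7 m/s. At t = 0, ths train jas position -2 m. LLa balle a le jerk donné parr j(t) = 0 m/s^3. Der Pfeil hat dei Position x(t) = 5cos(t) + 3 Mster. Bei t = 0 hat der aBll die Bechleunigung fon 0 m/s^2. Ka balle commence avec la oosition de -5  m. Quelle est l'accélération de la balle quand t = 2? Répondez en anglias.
We must find the antiderivative of our jerk equation j(t) = 0 1 time. Integrating jerk and using the initial condition a(0) = 0, we get a(t) = 0. Using a(t) = 0 and substituting t = 2, we find a = 0.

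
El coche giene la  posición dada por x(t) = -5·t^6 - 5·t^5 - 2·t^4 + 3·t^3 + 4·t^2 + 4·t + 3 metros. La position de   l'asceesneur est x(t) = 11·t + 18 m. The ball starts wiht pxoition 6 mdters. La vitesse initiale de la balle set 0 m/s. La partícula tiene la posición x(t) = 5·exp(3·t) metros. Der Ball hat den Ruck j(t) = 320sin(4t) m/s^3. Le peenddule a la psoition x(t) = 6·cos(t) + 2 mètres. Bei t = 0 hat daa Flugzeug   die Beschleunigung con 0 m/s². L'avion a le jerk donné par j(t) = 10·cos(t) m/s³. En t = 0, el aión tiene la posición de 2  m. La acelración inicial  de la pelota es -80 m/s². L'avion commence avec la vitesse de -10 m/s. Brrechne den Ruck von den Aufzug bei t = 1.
Um dies zu lösen, müssen wir 3 Ableitungen unserer Gleichung für die Position x(t) = 11·t + 18 nehmen. Mit d/dt von x(t) finden wir v(t) = 11. Durch Ableiten von der Geschwindigkeit erhalten wir die Beschleunigung: a(t) = 0. Durch Ableiten von der Beschleunigung erhalten wir den Ruck: j(t) = 0. Mit j(t) = 0 und Einsetzen von t = 1, finden wir j = 0.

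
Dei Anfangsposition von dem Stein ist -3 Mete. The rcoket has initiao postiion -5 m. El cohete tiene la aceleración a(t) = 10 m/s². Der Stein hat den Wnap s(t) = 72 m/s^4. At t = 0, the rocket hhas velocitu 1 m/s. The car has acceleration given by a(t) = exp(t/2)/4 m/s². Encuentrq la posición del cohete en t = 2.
Necesitamos integrar nuestra ecuación de la aceleración a(t) = 10 2 veces. La antiderivada de la aceleración, con v(0) = 1, da la velocidad: v(t) = 10·t + 1. La integral de la velocidad, con x(0) = -5, da la posición: x(t) = 5·t^2 + t - 5. Usando x(t) = 5·t^2 + t - 5 y sustituyendo t = 2, encontramos x = 17.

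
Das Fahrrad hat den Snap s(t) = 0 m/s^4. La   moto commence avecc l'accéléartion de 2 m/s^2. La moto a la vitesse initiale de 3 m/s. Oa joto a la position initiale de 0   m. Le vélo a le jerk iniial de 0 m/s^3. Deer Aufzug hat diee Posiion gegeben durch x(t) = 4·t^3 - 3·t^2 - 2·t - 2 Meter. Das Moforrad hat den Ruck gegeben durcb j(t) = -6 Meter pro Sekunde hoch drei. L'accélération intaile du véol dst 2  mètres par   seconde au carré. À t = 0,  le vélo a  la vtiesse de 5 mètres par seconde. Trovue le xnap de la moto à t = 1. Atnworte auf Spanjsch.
Partiendo de la sacudida j(t) = -6, tomamos 1 derivada. Derivando la sacudida, obtenemos el snap: s(t) = 0. De la ecuación del snap s(t) = 0, sustituimos t = 1 para obtener s = 0.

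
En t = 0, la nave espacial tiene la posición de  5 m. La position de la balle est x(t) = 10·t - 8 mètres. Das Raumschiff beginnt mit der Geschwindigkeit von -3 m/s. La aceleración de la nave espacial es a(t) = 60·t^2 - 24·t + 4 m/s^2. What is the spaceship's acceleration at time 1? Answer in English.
Using a(t) = 60·t^2 - 24·t + 4 and substituting t = 1, we find a = 40.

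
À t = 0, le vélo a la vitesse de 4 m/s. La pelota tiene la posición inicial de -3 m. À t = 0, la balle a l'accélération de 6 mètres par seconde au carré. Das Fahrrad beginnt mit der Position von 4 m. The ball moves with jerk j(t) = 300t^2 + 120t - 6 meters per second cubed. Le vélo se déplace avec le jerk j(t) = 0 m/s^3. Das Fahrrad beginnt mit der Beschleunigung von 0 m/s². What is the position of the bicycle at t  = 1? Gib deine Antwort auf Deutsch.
Um dies zu lösen, müssen wir 3 Integrale unserer Gleichung für den Ruck j(t) = 0 finden. Das Integral von dem Ruck ist die Beschleunigung. Mit a(0) = 0 erhalten wir a(t) = 0. Mit ∫a(t)dt und Anwendung von v(0) = 4, finden wir v(t) = 4. Mit ∫v(t)dt und Anwendung von x(0) = 4, finden wir x(t) = 4·t + 4. Aus der Gleichung für die Position x(t) = 4·t + 4, setzen wir t = 1 ein und erhalten x = 8.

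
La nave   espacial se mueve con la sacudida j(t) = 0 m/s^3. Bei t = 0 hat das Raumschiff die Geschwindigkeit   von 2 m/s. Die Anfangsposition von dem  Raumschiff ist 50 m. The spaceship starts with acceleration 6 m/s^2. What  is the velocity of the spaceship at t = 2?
To solve this, we need to take 2 antiderivatives of our jerk equation j(t) = 0. Taking ∫j(t)dt and applying a(0) = 6, we find a(t) = 6. The antiderivative of acceleration is velocity. Using v(0) = 2, we get v(t) = 6·t + 2. Using v(t) = 6·t + 2 and substituting t = 2, we find v = 14.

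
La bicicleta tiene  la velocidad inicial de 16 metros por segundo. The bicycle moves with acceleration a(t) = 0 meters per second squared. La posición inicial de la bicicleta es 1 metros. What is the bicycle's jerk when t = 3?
To solve this, we need to take 1 derivative of our acceleration equation a(t) = 0. Differentiating acceleration, we get jerk: j(t) = 0. Using j(t) = 0 and substituting t = 3, we find j = 0.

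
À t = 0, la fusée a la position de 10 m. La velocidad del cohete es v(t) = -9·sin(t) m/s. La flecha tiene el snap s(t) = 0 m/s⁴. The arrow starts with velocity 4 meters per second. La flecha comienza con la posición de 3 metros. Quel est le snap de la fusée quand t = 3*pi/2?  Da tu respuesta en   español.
Partiendo de la velocidad v(t) = -9·sin(t), tomamos 3 derivadas. Derivando la velocidad, obtenemos la aceleración: a(t) = -9·cos(t). Derivando la aceleración, obtenemos la sacudida: j(t) = 9·sin(t). La derivada de la sacudida da el snap: s(t) = 9·cos(t). Tenemos el snap s(t) = 9·cos(t). Sustituyendo t = 3*pi/2: s(3*pi/2) = 0.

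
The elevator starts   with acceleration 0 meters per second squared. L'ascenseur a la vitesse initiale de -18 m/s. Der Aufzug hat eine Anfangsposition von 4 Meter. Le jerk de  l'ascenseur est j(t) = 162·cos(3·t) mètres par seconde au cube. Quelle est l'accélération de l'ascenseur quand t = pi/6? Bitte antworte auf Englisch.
Starting from jerk j(t) = 162·cos(3·t), we take 1 antiderivative. The integral of jerk, with a(0) = 0, gives acceleration: a(t) = 54·sin(3·t). From the given acceleration equation a(t) = 54·sin(3·t), we substitute t = pi/6 to get a = 54.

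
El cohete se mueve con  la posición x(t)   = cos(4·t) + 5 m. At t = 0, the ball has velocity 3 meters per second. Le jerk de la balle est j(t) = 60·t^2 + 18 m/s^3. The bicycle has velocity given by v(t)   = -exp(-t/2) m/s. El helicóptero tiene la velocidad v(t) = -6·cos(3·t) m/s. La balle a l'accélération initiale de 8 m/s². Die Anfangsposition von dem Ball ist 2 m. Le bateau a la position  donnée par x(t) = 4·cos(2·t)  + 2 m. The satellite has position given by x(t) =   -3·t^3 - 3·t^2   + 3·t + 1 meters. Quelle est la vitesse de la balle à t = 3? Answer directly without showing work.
À t = 3, v = 513.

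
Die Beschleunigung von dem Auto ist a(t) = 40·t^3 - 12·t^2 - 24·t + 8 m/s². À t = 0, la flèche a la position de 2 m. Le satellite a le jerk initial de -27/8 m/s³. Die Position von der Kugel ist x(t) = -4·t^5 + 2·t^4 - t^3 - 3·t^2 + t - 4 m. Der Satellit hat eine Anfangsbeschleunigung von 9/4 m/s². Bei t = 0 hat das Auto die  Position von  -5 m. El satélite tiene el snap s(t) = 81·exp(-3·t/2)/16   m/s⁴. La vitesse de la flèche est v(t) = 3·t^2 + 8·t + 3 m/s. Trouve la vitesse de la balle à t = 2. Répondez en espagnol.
Partiendo de la posición x(t) = -4·t^5 + 2·t^4 - t^3 - 3·t^2 + t - 4, tomamos 1 derivada. La derivada de la posición da la velocidad: v(t) = -20·t^4 + 8·t^3 - 3·t^2 - 6·t + 1. Usando v(t) = -20·t^4 + 8·t^3 - 3·t^2 - 6·t + 1 y sustituyendo t = 2, encontramos v = -279.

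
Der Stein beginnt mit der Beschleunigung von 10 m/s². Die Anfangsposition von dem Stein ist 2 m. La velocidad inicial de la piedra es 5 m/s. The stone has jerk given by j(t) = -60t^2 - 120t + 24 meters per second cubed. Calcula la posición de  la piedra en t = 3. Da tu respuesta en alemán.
Wir müssen unsere Gleichung für den Ruck j(t) = -60·t^2 - 120·t + 24 3-mal integrieren. Die Stammfunktion von dem Ruck ist die Beschleunigung. Mit a(0) = 10 erhalten wir a(t) = -20·t^3 - 60·t^2 + 24·t + 10. Durch Integration von der Beschleunigung und Verwendung der Anfangsbedingung v(0) = 5, erhalten wir v(t) = -5·t^4 - 20·t^3 + 12·t^2 + 10·t + 5. Die Stammfunktion von der Geschwindigkeit ist die Position. Mit x(0) = 2 erhalten wir x(t) = -t^5 - 5·t^4 + 4·t^3 + 5·t^2 + 5·t + 2. Mit x(t) = -t^5 - 5·t^4 + 4·t^3 + 5·t^2 + 5·t + 2 und Einsetzen von t = 3, finden wir x = -478.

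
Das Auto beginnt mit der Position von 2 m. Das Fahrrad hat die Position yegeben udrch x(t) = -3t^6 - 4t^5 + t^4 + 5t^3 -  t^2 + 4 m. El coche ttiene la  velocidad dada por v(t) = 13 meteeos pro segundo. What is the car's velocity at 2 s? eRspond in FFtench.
En utilisant v(t) = 13 et en substituant t = 2, nous trouvons v = 13.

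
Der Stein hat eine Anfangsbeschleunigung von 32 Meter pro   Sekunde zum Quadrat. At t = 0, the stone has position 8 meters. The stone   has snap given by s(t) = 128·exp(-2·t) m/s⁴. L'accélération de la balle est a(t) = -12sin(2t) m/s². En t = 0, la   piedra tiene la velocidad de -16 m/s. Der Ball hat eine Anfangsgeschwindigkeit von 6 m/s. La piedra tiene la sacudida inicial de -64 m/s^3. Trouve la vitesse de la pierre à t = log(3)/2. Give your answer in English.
Starting from snap s(t) = 128·exp(-2·t), we take 3 antiderivatives. Finding the antiderivative of s(t) and using j(0) = -64: j(t) = -64·exp(-2·t). The integral of jerk is acceleration. Using a(0) = 32, we get a(t) = 32·exp(-2·t). Finding the integral of a(t) and using v(0) = -16: v(t) = -16·exp(-2·t). We have velocity v(t) = -16·exp(-2·t). Substituting t = log(3)/2: v(log(3)/2) = -16/3.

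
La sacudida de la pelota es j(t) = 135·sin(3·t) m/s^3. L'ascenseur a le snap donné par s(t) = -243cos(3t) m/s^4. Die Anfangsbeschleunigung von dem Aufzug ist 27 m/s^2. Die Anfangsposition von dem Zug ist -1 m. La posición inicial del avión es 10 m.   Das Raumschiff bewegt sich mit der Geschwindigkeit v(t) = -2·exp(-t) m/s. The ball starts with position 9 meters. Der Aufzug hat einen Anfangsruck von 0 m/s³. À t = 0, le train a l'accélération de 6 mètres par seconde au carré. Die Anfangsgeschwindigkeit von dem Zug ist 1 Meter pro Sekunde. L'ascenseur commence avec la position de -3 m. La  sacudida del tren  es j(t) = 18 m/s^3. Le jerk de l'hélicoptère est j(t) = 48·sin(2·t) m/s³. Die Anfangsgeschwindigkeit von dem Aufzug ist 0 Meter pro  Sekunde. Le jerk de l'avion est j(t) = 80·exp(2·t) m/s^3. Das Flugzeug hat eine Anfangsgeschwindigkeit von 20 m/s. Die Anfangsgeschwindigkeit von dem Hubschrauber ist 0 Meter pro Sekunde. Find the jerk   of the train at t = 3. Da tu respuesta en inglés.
From the given jerk equation j(t) = 18, we substitute t = 3 to get j = 18.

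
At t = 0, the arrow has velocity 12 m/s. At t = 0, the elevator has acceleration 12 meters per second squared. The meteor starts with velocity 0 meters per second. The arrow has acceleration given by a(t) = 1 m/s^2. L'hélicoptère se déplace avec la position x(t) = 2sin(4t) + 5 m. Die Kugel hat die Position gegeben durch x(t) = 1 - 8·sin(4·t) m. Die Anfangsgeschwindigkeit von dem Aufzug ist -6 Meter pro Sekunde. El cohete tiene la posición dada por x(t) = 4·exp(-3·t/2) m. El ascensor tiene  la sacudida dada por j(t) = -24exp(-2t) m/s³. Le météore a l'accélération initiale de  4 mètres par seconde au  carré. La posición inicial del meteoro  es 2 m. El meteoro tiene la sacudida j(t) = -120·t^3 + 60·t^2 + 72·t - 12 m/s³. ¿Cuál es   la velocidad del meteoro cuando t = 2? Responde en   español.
Partiendo de la sacudida j(t) = -120·t^3 + 60·t^2 + 72·t - 12, tomamos 2 integrales. La antiderivada de la sacudida, con a(0) = 4, da la aceleración: a(t) = -30·t^4 + 20·t^3 + 36·t^2 - 12·t + 4. Integrando la aceleración y usando la condición inicial v(0) = 0, obtenemos v(t) = t·(-6·t^4 + 5·t^3 + 12·t^2 - 6·t + 4). De la ecuación de la velocidad v(t) = t·(-6·t^4 + 5·t^3 + 12·t^2 - 6·t + 4), sustituimos t = 2 para obtener v = -32.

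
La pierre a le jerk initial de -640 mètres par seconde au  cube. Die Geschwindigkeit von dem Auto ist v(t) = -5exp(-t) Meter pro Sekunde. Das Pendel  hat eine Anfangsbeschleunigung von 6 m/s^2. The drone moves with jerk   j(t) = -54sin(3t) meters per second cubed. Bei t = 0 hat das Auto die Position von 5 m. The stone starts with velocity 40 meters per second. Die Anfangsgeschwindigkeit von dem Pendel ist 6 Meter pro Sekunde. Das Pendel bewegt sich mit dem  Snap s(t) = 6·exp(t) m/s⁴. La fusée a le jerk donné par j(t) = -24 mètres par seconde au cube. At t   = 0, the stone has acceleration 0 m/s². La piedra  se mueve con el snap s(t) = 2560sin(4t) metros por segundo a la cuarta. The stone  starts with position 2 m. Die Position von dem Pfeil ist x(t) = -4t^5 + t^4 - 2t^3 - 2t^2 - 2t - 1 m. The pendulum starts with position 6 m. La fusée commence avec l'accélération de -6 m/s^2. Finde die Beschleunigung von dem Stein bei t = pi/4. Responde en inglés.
To solve this, we need to take 2 antiderivatives of our snap equation s(t) = 2560·sin(4·t). Integrating snap and using the initial condition j(0) = -640, we get j(t) = -640·cos(4·t). The integral of jerk, with a(0) = 0, gives acceleration: a(t) = -160·sin(4·t). We have acceleration a(t) = -160·sin(4·t). Substituting t = pi/4: a(pi/4) = 0.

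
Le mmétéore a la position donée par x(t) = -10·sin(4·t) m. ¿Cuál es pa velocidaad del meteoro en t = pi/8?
Para resolver esto, necesitamos tomar 1 derivada de nuestra ecuación de la posición x(t) = -10·sin(4·t). La derivada de la posición da la velocidad: v(t) = -40·cos(4·t). Tenemos la velocidad v(t) = -40·cos(4·t). Sustituyendo t = pi/8: v(pi/8) = 0.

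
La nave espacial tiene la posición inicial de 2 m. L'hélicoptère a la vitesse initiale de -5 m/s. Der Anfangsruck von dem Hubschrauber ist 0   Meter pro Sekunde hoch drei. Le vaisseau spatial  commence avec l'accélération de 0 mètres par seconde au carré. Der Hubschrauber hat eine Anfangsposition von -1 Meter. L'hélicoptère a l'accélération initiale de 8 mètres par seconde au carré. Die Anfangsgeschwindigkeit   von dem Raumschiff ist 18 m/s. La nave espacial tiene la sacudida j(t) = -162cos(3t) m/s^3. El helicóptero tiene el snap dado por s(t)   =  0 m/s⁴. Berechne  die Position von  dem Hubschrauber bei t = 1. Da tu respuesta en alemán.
Wir müssen unsere Gleichung für den Snap s(t) = 0 4-mal integrieren. Das Integral von dem Snap, mit j(0) = 0, ergibt den Ruck: j(t) = 0. Mit ∫j(t)dt und Anwendung von a(0) = 8, finden wir a(t) = 8. Die Stammfunktion von der Beschleunigung ist die Geschwindigkeit. Mit v(0) = -5 erhalten wir v(t) = 8·t - 5. Das Integral von der Geschwindigkeit ist die Position. Mit x(0) = -1 erhalten wir x(t) = 4·t^2 - 5·t - 1. Aus der Gleichung für die Position x(t) = 4·t^2 - 5·t - 1, setzen wir t = 1 ein und erhalten x = -2.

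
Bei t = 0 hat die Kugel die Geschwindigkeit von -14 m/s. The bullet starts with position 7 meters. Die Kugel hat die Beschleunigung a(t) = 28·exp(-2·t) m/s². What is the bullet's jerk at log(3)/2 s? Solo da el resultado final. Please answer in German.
Der Ruck bei t = log(3)/2 ist j = -56/3.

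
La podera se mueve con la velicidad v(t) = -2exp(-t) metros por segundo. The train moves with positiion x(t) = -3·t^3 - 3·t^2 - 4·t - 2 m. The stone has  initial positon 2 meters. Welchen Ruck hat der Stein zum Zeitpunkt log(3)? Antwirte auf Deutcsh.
Ausgehend von der Geschwindigkeit v(t) = -2·exp(-t), nehmen wir 2 Ableitungen. Durch Ableiten von der Geschwindigkeit erhalten wir die Beschleunigung: a(t) = 2·exp(-t). Durch Ableiten von der Beschleunigung erhalten wir den Ruck: j(t) = -2·exp(-t). Wir haben den Ruck j(t) = -2·exp(-t). Durch Einsetzen von t = log(3): j(log(3)) = -2/3.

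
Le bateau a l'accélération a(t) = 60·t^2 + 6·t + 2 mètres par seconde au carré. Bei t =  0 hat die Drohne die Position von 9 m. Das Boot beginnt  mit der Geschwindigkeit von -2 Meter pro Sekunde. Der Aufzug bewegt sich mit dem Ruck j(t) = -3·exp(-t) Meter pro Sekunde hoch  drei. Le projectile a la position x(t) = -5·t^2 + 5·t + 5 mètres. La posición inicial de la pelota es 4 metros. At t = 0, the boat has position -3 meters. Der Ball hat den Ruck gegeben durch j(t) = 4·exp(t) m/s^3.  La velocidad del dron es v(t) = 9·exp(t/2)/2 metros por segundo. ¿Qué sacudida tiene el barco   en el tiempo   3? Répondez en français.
Pour résoudre ceci, nous devons prendre 1 dérivée de notre équation de l'accélération a(t) = 60·t^2 + 6·t + 2. En prenant d/dt de a(t), nous trouvons j(t) = 120·t + 6. De l'équation du jerk j(t) = 120·t + 6, nous substituons t = 3 pour obtenir j = 366.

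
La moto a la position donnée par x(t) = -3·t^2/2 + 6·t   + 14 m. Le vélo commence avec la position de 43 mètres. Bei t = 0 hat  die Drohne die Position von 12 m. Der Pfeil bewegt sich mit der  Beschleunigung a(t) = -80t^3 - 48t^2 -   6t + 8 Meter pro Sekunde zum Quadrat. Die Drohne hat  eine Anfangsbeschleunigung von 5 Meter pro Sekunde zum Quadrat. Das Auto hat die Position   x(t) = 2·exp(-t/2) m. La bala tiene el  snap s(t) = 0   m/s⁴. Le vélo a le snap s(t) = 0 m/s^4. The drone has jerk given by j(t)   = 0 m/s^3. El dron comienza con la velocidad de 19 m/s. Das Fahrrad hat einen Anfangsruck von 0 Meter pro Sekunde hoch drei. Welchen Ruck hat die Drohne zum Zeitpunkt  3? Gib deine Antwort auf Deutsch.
Aus der Gleichung für den Ruck j(t) = 0, setzen wir t = 3 ein und erhalten j = 0.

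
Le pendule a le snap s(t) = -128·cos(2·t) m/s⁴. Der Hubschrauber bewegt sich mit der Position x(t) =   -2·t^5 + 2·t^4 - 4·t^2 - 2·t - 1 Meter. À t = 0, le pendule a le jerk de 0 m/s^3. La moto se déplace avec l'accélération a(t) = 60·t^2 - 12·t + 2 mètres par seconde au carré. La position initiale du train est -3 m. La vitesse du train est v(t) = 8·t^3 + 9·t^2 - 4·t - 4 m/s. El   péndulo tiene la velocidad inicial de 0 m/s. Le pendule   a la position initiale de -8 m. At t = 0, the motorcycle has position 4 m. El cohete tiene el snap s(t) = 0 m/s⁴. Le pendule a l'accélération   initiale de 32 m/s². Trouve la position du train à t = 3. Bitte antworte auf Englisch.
We need to integrate our velocity equation v(t) = 8·t^3 + 9·t^2 - 4·t - 4 1 time. Finding the integral of v(t) and using x(0) = -3: x(t) = 2·t^4 + 3·t^3 - 2·t^2 - 4·t - 3. Using x(t) = 2·t^4 + 3·t^3 - 2·t^2 - 4·t - 3 and substituting t = 3, we find x = 210.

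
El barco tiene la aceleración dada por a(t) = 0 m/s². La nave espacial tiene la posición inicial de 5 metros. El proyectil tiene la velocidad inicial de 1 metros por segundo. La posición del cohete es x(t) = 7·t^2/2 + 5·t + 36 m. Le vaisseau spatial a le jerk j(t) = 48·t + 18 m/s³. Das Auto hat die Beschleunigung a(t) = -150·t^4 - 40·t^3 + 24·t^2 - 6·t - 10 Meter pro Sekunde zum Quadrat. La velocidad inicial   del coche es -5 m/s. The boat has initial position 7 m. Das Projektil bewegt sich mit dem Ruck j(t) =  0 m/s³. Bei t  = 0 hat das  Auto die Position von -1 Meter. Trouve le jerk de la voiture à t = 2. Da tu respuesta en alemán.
Wir müssen unsere Gleichung für die Beschleunigung a(t) = -150·t^4 - 40·t^3 + 24·t^2 - 6·t - 10 1-mal ableiten. Mit d/dt von a(t) finden wir j(t) = -600·t^3 - 120·t^2 + 48·t - 6. Mit j(t) = -600·t^3 - 120·t^2 + 48·t - 6 und Einsetzen von t = 2, finden wir j = -5190.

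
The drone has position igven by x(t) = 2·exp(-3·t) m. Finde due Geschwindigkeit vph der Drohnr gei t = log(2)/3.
Ausgehend von der Position x(t) = 2·exp(-3·t), nehmen wir 1 Ableitung. Mit d/dt von x(t) finden wir v(t) = -6·exp(-3·t). Aus der Gleichung für die Geschwindigkeit v(t) = -6·exp(-3·t), setzen wir t = log(2)/3 ein und erhalten v = -3.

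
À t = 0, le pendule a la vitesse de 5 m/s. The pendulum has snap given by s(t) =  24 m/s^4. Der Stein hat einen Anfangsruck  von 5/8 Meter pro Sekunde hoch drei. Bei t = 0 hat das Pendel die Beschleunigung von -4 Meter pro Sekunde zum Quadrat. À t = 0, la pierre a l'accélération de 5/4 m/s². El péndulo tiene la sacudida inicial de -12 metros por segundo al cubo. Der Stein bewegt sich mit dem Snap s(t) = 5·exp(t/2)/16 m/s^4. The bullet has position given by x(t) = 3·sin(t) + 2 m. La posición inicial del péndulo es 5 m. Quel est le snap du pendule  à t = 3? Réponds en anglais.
We have snap s(t) = 24. Substituting t = 3: s(3) = 24.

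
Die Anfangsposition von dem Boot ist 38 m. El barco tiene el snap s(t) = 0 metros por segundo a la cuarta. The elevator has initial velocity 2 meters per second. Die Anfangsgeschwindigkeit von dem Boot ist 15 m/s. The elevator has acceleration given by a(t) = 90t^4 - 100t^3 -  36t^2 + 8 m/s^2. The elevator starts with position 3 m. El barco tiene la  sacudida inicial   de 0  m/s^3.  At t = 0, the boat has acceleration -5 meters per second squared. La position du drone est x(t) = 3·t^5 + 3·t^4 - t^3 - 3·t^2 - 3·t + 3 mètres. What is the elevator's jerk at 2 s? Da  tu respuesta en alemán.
Wir müssen unsere Gleichung für die Beschleunigung a(t) = 90·t^4 - 100·t^3 - 36·t^2 + 8 1-mal ableiten. Durch Ableiten von der Beschleunigung erhalten wir den Ruck: j(t) = 360·t^3 - 300·t^2 - 72·t. Mit j(t) = 360·t^3 - 300·t^2 - 72·t und Einsetzen von t = 2, finden wir j = 1536.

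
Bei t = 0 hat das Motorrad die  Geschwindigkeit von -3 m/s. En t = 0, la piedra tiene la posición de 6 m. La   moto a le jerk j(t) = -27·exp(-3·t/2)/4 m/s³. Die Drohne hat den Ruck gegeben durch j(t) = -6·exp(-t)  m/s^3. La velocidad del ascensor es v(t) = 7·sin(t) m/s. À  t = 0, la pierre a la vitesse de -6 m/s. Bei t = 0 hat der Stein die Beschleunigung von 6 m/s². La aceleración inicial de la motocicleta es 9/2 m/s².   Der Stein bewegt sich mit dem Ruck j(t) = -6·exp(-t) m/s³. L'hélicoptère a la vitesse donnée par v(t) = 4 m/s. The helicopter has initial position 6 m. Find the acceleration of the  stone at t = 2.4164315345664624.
Starting from jerk j(t) = -6·exp(-t), we take 1 integral. The antiderivative of jerk is acceleration. Using a(0) = 6, we get a(t) = 6·exp(-t). Using a(t) = 6·exp(-t) and substituting t = 2.4164315345664624, we find a = 0.535436988078874.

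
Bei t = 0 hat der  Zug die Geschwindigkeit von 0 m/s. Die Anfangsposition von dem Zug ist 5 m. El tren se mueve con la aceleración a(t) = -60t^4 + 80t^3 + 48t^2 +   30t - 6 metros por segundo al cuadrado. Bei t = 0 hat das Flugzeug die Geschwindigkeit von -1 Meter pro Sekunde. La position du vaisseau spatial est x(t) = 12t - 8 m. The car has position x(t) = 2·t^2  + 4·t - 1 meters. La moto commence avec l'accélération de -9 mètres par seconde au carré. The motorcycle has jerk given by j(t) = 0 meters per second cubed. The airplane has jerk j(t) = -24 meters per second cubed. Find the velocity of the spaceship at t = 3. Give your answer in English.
To solve this, we need to take 1 derivative of our position equation x(t) = 12·t - 8. The derivative of position gives velocity: v(t) = 12. We have velocity v(t) = 12. Substituting t = 3: v(3) = 12.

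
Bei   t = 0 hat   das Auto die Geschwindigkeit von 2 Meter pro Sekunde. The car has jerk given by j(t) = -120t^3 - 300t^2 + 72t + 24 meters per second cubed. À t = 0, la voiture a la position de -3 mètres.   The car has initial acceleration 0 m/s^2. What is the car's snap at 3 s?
We must differentiate our jerk equation j(t) = -120·t^3 - 300·t^2 + 72·t + 24 1 time. The derivative of jerk gives snap: s(t) = -360·t^2 - 600·t + 72. We have snap s(t) = -360·t^2 - 600·t + 72. Substituting t = 3: s(3) = -4968.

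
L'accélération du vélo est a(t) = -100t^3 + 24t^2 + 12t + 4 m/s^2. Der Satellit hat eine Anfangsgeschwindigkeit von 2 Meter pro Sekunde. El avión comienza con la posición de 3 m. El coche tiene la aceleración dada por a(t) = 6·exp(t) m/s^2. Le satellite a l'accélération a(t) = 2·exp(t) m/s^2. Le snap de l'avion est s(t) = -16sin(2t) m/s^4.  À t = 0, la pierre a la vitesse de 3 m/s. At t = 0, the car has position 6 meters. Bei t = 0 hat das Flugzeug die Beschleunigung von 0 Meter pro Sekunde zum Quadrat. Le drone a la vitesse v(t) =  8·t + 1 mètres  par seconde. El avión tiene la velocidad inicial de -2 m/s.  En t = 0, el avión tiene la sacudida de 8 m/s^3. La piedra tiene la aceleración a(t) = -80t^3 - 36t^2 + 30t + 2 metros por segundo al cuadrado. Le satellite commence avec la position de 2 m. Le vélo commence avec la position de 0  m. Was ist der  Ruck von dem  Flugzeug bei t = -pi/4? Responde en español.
Partiendo del snap s(t) = -16·sin(2·t), tomamos 1 antiderivada. Integrando el snap y usando la condición inicial j(0) = 8, obtenemos j(t) = 8·cos(2·t). Usando j(t) = 8·cos(2·t) y sustituyendo t = -pi/4, encontramos j = 0.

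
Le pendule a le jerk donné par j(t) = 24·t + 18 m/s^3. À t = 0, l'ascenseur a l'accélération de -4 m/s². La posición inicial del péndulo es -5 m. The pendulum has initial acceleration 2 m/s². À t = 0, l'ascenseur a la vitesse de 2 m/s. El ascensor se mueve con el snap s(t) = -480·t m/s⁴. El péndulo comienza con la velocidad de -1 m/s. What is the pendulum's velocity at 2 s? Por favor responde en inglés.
To solve this, we need to take 2 integrals of our jerk equation j(t) = 24·t + 18. The integral of jerk is acceleration. Using a(0) = 2, we get a(t) = 12·t^2 + 18·t + 2. The integral of acceleration, with v(0) = -1, gives velocity: v(t) = 4·t^3 + 9·t^2 + 2·t - 1. From the given velocity equation v(t) = 4·t^3 + 9·t^2 + 2·t - 1, we substitute t = 2 to get v = 71.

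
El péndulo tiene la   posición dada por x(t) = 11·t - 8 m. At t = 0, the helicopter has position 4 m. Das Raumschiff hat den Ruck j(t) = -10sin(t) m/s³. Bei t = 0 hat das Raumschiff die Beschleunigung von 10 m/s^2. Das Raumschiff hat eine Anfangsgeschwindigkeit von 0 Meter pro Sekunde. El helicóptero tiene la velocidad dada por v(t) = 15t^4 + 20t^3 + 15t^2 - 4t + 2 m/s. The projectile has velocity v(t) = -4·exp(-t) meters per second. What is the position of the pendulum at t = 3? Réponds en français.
Nous avons la position x(t) = 11·t - 8. En substituant t = 3: x(3) = 25.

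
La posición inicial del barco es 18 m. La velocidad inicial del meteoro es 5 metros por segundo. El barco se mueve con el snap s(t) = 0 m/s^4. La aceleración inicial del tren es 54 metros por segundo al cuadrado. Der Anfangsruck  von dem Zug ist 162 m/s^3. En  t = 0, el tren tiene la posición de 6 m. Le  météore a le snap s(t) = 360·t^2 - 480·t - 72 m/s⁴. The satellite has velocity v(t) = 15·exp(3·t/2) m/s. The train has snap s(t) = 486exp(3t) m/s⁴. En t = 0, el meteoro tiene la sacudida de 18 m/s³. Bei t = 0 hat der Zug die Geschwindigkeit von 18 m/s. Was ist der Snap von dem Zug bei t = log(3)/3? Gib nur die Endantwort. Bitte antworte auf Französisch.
s(log(3)/3) = 1458.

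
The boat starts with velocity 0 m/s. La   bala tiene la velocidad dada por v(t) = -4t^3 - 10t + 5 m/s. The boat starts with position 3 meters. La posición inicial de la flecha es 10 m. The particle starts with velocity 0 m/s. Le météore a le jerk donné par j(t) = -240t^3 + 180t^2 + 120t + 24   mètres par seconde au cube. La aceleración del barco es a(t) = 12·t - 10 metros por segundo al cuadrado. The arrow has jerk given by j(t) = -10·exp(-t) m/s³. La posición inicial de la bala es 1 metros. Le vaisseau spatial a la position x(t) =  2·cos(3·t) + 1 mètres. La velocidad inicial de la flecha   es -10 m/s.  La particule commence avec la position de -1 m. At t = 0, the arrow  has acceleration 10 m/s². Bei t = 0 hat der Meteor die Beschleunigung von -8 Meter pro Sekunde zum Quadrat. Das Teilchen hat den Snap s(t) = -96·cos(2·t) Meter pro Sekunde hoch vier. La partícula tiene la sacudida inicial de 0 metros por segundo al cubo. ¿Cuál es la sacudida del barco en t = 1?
Debemos derivar nuestra ecuación de la aceleración a(t) = 12·t - 10 1 vez. Tomando d/dt de a(t), encontramos j(t) = 12. Tenemos la sacudida j(t) = 12. Sustituyendo t = 1: j(1) = 12.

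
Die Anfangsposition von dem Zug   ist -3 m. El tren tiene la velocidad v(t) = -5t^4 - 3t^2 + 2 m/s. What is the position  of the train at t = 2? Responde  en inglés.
We must find the antiderivative of our velocity equation v(t) = -5·t^4 - 3·t^2 + 2 1 time. Finding the antiderivative of v(t) and using x(0) = -3: x(t) = -t^5 - t^3 + 2·t - 3. From the given position equation x(t) = -t^5 - t^3 + 2·t - 3, we substitute t = 2 to get x = -39.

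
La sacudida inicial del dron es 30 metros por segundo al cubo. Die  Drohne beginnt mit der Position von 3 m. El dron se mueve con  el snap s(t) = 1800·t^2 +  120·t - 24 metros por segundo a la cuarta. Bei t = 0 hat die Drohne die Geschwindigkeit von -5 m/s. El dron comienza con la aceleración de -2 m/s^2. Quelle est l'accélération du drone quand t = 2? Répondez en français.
En partant du snap s(t) = 1800·t^2 + 120·t - 24, nous prenons 2 primitives. La primitive du snap, avec j(0) = 30, donne le jerk: j(t) = 600·t^3 + 60·t^2 - 24·t + 30. La primitive du jerk est l'accélération. En utilisant a(0) = -2, nous obtenons a(t) = 150·t^4 + 20·t^3 - 12·t^2 + 30·t - 2. Nous avons l'accélération a(t) = 150·t^4 + 20·t^3 - 12·t^2 + 30·t - 2. En substituant t = 2: a(2) = 2570.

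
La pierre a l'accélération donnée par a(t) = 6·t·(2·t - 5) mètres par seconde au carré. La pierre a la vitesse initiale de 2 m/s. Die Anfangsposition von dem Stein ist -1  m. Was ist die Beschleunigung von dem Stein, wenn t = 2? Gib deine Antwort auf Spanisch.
Tenemos la aceleración a(t) = 6·t·(2·t - 5). Sustituyendo t = 2: a(2) = -12.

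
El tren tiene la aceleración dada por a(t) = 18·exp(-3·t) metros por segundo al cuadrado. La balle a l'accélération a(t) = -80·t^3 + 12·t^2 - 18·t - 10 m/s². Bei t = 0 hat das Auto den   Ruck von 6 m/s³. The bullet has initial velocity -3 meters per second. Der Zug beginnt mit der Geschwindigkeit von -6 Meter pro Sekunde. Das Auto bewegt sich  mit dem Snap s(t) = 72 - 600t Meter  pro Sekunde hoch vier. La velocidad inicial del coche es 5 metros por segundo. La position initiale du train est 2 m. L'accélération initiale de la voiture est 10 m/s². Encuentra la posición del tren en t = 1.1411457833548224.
Debemos encontrar la antiderivada de nuestra ecuación de la aceleración a(t) = 18·exp(-3·t) 2 veces. La integral de la aceleración es la velocidad. Usando v(0) = -6, obtenemos v(t) = -6·exp(-3·t). La integral de la velocidad es la posición. Usando x(0) = 2, obtenemos x(t) = 2·exp(-3·t). Usando x(t) = 2·exp(-3·t) y sustituyendo t = 1.1411457833548224, encontramos x = 0.0652003677645717.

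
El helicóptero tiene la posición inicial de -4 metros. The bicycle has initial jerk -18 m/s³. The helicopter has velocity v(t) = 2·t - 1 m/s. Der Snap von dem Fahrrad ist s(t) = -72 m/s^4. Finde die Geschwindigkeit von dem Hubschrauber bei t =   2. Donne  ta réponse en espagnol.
De la ecuación de la velocidad v(t) = 2·t - 1, sustituimos t = 2 para obtener v = 3.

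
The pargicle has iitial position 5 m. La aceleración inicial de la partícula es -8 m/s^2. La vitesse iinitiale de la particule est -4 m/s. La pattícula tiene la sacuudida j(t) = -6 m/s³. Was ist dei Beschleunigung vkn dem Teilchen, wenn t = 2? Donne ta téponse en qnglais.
We need to integrate our jerk equation j(t) = -6 1 time. Integrating jerk and using the initial condition a(0) = -8, we get a(t) = -6·t - 8. From the given acceleration equation a(t) = -6·t - 8, we substitute t = 2 to get a = -20.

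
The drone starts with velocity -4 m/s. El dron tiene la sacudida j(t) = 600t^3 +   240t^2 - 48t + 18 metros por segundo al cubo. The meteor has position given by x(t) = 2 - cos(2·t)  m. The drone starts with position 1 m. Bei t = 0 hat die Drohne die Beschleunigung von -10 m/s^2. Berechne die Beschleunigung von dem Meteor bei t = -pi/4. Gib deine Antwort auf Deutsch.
Wir müssen unsere Gleichung für die Position x(t) = 2 - cos(2·t) 2-mal ableiten. Durch Ableiten von der Position erhalten wir die Geschwindigkeit: v(t) = 2·sin(2·t). Durch Ableiten von der Geschwindigkeit erhalten wir die Beschleunigung: a(t) = 4·cos(2·t). Aus der Gleichung für die Beschleunigung a(t) = 4·cos(2·t), setzen wir t = -pi/4 ein und erhalten a = 0.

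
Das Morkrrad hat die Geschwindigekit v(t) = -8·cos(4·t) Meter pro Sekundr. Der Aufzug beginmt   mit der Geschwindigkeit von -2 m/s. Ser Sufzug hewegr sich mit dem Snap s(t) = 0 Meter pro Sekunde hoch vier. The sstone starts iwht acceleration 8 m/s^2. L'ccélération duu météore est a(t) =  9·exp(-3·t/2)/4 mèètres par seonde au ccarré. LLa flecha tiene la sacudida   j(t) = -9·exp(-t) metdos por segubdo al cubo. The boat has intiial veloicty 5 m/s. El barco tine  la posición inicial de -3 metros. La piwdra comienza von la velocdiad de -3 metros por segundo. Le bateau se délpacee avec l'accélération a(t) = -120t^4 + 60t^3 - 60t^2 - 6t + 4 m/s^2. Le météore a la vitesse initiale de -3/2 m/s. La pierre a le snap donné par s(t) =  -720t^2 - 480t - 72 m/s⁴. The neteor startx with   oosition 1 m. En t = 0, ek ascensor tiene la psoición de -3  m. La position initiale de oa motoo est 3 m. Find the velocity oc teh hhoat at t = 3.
To solve this, we need to take 1 integral of our acceleration equation a(t) = -120·t^4 + 60·t^3 - 60·t^2 - 6·t + 4. Finding the antiderivative of a(t) and using v(0) = 5: v(t) = -24·t^5 + 15·t^4 - 20·t^3 - 3·t^2 + 4·t + 5. Using v(t) = -24·t^5 + 15·t^4 - 20·t^3 - 3·t^2 + 4·t + 5 and substituting t = 3, we find v = -5167.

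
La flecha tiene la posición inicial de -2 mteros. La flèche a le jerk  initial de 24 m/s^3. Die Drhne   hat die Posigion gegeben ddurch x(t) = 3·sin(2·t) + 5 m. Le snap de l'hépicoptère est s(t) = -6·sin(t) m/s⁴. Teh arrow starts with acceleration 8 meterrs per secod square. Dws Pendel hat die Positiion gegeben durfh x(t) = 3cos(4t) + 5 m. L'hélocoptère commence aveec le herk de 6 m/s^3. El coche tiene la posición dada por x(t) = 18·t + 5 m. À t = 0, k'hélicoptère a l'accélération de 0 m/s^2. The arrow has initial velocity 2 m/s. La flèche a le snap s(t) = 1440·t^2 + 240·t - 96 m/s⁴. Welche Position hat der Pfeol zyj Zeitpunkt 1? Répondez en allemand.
Um dies zu lösen, müssen wir 4 Integrale unserer Gleichung für den Snap s(t) = 1440·t^2 + 240·t - 96 finden. Das Integral von dem Snap ist der Ruck. Mit j(0) = 24 erhalten wir j(t) = 480·t^3 + 120·t^2 - 96·t + 24. Die Stammfunktion von dem Ruck ist die Beschleunigung. Mit a(0) = 8 erhalten wir a(t) = 120·t^4 + 40·t^3 - 48·t^2 + 24·t + 8. Die Stammfunktion von der Beschleunigung, mit v(0) = 2, ergibt die Geschwindigkeit: v(t) = 24·t^5 + 10·t^4 - 16·t^3 + 12·t^2 + 8·t + 2. Durch Integration von der Geschwindigkeit und Verwendung der Anfangsbedingung x(0) = -2, erhalten wir x(t) = 4·t^6 + 2·t^5 - 4·t^4 + 4·t^3 + 4·t^2 + 2·t - 2. Aus der Gleichung für die Position x(t) = 4·t^6 + 2·t^5 - 4·t^4 + 4·t^3 + 4·t^2 + 2·t - 2, setzen wir t = 1 ein und erhalten x = 10.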